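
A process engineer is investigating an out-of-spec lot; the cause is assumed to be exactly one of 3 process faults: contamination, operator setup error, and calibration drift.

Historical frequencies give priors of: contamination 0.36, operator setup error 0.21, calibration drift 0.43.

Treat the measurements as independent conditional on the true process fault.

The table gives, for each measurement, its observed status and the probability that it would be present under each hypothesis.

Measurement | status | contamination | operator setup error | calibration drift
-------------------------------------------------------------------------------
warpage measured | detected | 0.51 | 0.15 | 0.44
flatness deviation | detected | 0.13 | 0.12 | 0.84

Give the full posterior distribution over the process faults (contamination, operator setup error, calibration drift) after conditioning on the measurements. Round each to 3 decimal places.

0.128, 0.020, 0.852

By Bayes' rule with conditional independence, the unnormalized weight for each hypothesis is prior × ∏ likelihoods:
  contamination: 0.36 × 0.51 × 0.13 = 0.023868
  operator setup error: 0.21 × 0.15 × 0.12 = 0.00378
  calibration drift: 0.43 × 0.44 × 0.84 = 0.15893
Marginal likelihood of the evidence = 0.18658.
P(contamination | evidence) = 0.023868 / 0.18658 ≈ 0.128
P(operator setup error | evidence) = 0.00378 / 0.18658 ≈ 0.020
P(calibration drift | evidence) = 0.15893 / 0.18658 ≈ 0.852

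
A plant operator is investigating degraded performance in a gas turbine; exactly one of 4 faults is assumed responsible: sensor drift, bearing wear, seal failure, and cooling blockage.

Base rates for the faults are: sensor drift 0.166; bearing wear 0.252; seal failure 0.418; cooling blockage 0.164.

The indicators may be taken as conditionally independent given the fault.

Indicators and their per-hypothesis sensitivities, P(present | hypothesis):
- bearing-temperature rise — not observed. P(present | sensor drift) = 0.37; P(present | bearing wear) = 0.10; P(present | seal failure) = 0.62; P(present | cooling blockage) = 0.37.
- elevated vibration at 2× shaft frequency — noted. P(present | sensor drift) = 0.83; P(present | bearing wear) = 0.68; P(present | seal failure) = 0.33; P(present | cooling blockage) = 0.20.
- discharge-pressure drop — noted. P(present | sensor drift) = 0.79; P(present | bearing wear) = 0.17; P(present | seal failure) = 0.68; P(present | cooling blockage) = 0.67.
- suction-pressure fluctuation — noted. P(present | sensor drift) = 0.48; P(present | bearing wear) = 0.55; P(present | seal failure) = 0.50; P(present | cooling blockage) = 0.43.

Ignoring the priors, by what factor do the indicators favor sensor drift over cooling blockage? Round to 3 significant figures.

5.46

Joint likelihood of the indicator pattern under each hypothesis (using 1 − P(present | H) for each absent indicator):
  sensor drift: (1 − 0.37) × 0.83 × 0.79 × 0.48 = 0.19828
  cooling blockage: (1 − 0.37) × 0.20 × 0.67 × 0.43 = 0.036301
Bayes factor = 0.19828 / 0.036301 ≈ 5.46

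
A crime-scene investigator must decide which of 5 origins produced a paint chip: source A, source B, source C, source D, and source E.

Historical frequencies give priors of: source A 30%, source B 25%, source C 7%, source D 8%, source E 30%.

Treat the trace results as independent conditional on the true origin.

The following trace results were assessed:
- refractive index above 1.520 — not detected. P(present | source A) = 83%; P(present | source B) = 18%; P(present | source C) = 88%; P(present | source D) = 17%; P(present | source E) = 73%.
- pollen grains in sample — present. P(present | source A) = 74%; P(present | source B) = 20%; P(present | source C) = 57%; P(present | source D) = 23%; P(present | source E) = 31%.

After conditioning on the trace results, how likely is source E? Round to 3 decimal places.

0.203

For each hypothesis, the unnormalized posterior weight is prior × product of the trace result likelihoods (using 1 − P(present | H) for each absent trace result):
  source A: 0.30 × (1 − 0.83) × 0.74 = 0.03774
  source B: 0.25 × (1 − 0.18) × 0.20 = 0.041
  source C: 0.07 × (1 − 0.88) × 0.57 = 0.004788
  source D: 0.08 × (1 − 0.17) × 0.23 = 0.015272
  source E: 0.30 × (1 − 0.73) × 0.31 = 0.02511
Marginal likelihood of the evidence = 0.12391.
P(source E | evidence) = 0.02511 / 0.12391 ≈ 0.203.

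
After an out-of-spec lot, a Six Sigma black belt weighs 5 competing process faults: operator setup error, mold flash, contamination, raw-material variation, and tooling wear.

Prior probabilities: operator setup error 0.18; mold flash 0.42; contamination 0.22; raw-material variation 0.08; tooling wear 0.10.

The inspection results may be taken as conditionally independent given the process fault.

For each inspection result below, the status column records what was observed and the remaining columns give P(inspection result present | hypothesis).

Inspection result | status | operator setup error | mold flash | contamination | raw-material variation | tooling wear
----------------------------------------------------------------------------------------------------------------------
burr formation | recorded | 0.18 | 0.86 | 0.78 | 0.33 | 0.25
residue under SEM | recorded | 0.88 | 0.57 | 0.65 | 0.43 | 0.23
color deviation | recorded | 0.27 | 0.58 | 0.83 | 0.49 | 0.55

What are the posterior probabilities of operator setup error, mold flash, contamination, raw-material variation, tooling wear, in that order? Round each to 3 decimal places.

0.034, 0.523, 0.405, 0.024, 0.014

Multiply each prior by the joint likelihood of the inspection result pattern:
  operator setup error: 0.18 × 0.18 × 0.88 × 0.27 = 0.0076982
  mold flash: 0.42 × 0.86 × 0.57 × 0.58 = 0.11941
  contamination: 0.22 × 0.78 × 0.65 × 0.83 = 0.092578
  raw-material variation: 0.08 × 0.33 × 0.43 × 0.49 = 0.0055625
  tooling wear: 0.10 × 0.25 × 0.23 × 0.55 = 0.0031625
Normalizing constant Z = 0.0076982 + 0.11941 + 0.092578 + 0.0055625 + 0.0031625 = 0.22841.
P(operator setup error | evidence) = 0.0076982 / 0.22841 ≈ 0.034
P(mold flash | evidence) = 0.11941 / 0.22841 ≈ 0.523
P(contamination | evidence) = 0.092578 / 0.22841 ≈ 0.405
P(raw-material variation | evidence) = 0.0055625 / 0.22841 ≈ 0.024
P(tooling wear | evidence) = 0.0031625 / 0.22841 ≈ 0.014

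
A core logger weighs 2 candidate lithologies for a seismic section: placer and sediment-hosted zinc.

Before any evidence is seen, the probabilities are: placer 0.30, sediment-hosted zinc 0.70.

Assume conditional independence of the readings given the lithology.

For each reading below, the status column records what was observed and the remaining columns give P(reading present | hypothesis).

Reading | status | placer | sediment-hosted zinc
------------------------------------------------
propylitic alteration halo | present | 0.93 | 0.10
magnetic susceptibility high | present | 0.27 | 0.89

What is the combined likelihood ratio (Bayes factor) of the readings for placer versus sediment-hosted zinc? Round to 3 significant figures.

Take the product of per-reading likelihoods under each hypothesis, then divide.
  placer: 0.93 × 0.27 = 0.2511
  sediment-hosted zinc: 0.10 × 0.89 = 0.089
Bayes factor = 0.2511 / 0.089 ≈ 2.82

2.82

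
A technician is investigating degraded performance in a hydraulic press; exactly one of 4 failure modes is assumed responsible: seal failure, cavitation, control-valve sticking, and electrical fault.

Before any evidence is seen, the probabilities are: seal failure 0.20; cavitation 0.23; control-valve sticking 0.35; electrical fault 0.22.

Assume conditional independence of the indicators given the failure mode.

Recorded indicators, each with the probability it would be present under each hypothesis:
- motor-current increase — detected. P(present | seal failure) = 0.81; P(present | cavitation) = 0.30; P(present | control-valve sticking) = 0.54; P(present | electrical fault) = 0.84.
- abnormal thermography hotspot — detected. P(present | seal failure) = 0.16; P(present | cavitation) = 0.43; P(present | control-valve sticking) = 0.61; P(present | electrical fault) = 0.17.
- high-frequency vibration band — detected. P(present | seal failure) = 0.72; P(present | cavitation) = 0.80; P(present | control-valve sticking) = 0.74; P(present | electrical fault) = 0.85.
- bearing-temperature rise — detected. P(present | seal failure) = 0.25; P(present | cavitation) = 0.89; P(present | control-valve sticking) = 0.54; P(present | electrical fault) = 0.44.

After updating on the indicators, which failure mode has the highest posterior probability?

For each hypothesis, the unnormalized posterior weight is prior × product of the indicator likelihoods:
  seal failure: 0.20 × 0.81 × 0.16 × 0.72 × 0.25 = 0.0046656
  cavitation: 0.23 × 0.30 × 0.43 × 0.80 × 0.89 = 0.021125
  control-valve sticking: 0.35 × 0.54 × 0.61 × 0.74 × 0.54 = 0.04607
  electrical fault: 0.22 × 0.84 × 0.17 × 0.85 × 0.44 = 0.01175
Normalizing constant Z = 0.0046656 + 0.021125 + 0.04607 + 0.01175 = 0.08361.
P(seal failure | evidence) ≈ 0.0046656 / 0.08361 ≈ 0.056
P(cavitation | evidence) ≈ 0.021125 / 0.08361 ≈ 0.253
P(control-valve sticking | evidence) ≈ 0.04607 / 0.08361 ≈ 0.551
P(electrical fault | evidence) ≈ 0.01175 / 0.08361 ≈ 0.141
The largest is 0.551, so control-valve sticking is most probable.

control-valve sticking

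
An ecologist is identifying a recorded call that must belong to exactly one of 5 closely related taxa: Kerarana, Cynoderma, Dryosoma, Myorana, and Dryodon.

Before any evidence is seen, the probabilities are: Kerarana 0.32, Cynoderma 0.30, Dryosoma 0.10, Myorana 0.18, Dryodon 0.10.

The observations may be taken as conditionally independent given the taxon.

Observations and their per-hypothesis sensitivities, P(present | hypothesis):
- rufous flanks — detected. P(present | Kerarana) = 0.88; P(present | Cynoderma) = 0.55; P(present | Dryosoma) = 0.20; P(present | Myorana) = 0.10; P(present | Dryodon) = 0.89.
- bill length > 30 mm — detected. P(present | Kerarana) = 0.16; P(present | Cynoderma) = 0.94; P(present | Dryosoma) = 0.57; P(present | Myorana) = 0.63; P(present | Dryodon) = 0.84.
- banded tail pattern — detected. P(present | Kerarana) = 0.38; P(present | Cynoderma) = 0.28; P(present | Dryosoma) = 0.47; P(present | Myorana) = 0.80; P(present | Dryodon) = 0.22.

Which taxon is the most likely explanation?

Cynoderma

By Bayes' rule with conditional independence, the unnormalized weight for each hypothesis is prior × ∏ likelihoods:
  Kerarana: 0.32 × 0.88 × 0.16 × 0.38 = 0.017121
  Cynoderma: 0.30 × 0.55 × 0.94 × 0.28 = 0.043428
  Dryosoma: 0.10 × 0.20 × 0.57 × 0.47 = 0.005358
  Myorana: 0.18 × 0.10 × 0.63 × 0.80 = 0.009072
  Dryodon: 0.10 × 0.89 × 0.84 × 0.22 = 0.016447
The unnormalized weights sum to 0.091426.
P(Kerarana | evidence) ≈ 0.017121 / 0.091426 ≈ 0.187
P(Cynoderma | evidence) ≈ 0.043428 / 0.091426 ≈ 0.475
P(Dryosoma | evidence) ≈ 0.005358 / 0.091426 ≈ 0.059
P(Myorana | evidence) ≈ 0.009072 / 0.091426 ≈ 0.099
P(Dryodon | evidence) ≈ 0.016447 / 0.091426 ≈ 0.180
The largest is 0.475, so Cynoderma is most probable.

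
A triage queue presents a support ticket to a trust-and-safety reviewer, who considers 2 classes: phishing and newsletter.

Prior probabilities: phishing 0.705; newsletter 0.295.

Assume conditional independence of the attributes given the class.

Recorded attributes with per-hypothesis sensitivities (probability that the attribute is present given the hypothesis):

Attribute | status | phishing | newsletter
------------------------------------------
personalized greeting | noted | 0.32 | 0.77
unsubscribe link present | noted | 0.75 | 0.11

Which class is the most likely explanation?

Multiply each prior by the joint likelihood of the attribute pattern:
  phishing: 0.705 × 0.32 × 0.75 = 0.1692
  newsletter: 0.295 × 0.77 × 0.11 = 0.024986
The unnormalized weights sum to 0.19419.
P(phishing | evidence) ≈ 0.1692 / 0.19419 ≈ 0.871
P(newsletter | evidence) ≈ 0.024986 / 0.19419 ≈ 0.129
The largest is 0.871, so phishing is most probable.

phishing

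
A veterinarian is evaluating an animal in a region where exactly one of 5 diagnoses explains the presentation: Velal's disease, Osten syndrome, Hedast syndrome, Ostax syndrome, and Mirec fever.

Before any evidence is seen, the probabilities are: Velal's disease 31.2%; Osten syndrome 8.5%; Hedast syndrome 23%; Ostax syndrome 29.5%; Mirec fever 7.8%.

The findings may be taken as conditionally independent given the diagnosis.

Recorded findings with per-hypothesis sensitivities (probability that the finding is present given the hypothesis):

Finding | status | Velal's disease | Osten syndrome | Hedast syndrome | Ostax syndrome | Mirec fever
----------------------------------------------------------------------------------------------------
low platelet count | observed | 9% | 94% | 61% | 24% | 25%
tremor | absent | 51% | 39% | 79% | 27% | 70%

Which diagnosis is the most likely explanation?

For each hypothesis, the unnormalized posterior weight is prior × product of the finding likelihoods (using 1 − P(present | H) for each absent finding):
  Velal's disease: 0.312 × 0.09 × (1 − 0.51) = 0.013759
  Osten syndrome: 0.085 × 0.94 × (1 − 0.39) = 0.048739
  Hedast syndrome: 0.230 × 0.61 × (1 − 0.79) = 0.029463
  Ostax syndrome: 0.295 × 0.24 × (1 − 0.27) = 0.051684
  Mirec fever: 0.078 × 0.25 × (1 − 0.70) = 0.00585
Normalizing constant Z = 0.013759 + 0.048739 + 0.029463 + 0.051684 + 0.00585 = 0.1495.
P(Velal's disease | evidence) ≈ 0.013759 / 0.1495 ≈ 0.092
P(Osten syndrome | evidence) ≈ 0.048739 / 0.1495 ≈ 0.326
P(Hedast syndrome | evidence) ≈ 0.029463 / 0.1495 ≈ 0.197
P(Ostax syndrome | evidence) ≈ 0.051684 / 0.1495 ≈ 0.346
P(Mirec fever | evidence) ≈ 0.00585 / 0.1495 ≈ 0.039
The largest is 0.346, so Ostax syndrome is most probable.

Ostax syndrome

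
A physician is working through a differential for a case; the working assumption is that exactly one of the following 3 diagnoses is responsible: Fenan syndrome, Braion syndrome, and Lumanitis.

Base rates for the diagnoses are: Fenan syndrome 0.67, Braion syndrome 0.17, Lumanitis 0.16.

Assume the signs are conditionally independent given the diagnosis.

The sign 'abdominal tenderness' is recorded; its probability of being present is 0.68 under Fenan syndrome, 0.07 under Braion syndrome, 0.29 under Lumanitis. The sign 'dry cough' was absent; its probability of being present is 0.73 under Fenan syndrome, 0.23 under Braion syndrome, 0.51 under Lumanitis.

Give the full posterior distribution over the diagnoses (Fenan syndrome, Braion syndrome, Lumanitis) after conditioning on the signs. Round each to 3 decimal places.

0.794, 0.059, 0.147

By Bayes' rule with conditional independence, the unnormalized weight for each hypothesis is prior × ∏ likelihoods (using 1 − P(present | H) for each absent sign):
  Fenan syndrome: 0.67 × 0.68 × (1 − 0.73) = 0.12301
  Braion syndrome: 0.17 × 0.07 × (1 − 0.23) = 0.009163
  Lumanitis: 0.16 × 0.29 × (1 − 0.51) = 0.022736
Marginal likelihood of the evidence = 0.15491.
P(Fenan syndrome | evidence) = 0.12301 / 0.15491 ≈ 0.794
P(Braion syndrome | evidence) = 0.009163 / 0.15491 ≈ 0.059
P(Lumanitis | evidence) = 0.022736 / 0.15491 ≈ 0.147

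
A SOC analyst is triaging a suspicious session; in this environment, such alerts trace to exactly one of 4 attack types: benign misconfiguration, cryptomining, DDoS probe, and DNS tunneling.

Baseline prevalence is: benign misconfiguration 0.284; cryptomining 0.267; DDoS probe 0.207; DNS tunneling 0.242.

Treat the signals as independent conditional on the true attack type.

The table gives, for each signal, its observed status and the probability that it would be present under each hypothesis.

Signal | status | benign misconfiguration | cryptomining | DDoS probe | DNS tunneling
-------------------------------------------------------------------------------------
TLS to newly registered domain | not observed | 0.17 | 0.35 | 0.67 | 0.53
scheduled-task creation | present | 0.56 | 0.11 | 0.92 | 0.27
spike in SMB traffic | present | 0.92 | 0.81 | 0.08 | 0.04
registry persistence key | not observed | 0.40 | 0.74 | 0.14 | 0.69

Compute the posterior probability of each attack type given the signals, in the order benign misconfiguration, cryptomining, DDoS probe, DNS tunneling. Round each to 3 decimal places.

0.893, 0.049, 0.053, 0.005

By Bayes' rule with conditional independence, the unnormalized weight for each hypothesis is prior × ∏ likelihoods (using 1 − P(present | H) for each absent signal):
  benign misconfiguration: 0.284 × (1 − 0.17) × 0.56 × 0.92 × (1 − 0.40) = 0.072866
  cryptomining: 0.267 × (1 − 0.35) × 0.11 × 0.81 × (1 − 0.74) = 0.0040205
  DDoS probe: 0.207 × (1 − 0.67) × 0.92 × 0.08 × (1 − 0.14) = 0.0043237
  DNS tunneling: 0.242 × (1 − 0.53) × 0.27 × 0.04 × (1 − 0.69) = 0.0003808
The unnormalized weights sum to 0.081591.
P(benign misconfiguration | evidence) = 0.072866 / 0.081591 ≈ 0.893
P(cryptomining | evidence) = 0.0040205 / 0.081591 ≈ 0.049
P(DDoS probe | evidence) = 0.0043237 / 0.081591 ≈ 0.053
P(DNS tunneling | evidence) = 0.0003808 / 0.081591 ≈ 0.005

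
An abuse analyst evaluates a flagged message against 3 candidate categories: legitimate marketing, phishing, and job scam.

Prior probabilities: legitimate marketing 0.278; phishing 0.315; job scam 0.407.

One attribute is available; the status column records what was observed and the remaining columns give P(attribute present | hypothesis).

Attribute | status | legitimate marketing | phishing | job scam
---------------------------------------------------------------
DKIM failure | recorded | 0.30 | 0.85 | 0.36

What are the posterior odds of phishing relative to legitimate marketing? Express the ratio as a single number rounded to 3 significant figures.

3.21

The normalizing constant cancels in an odds ratio, so compute prior × likelihood for the two hypotheses only:
  phishing: 0.315 × 0.85 = 0.26775
  legitimate marketing: 0.278 × 0.30 = 0.0834
Odds(phishing : legitimate marketing) = 0.26775 / 0.0834 ≈ 3.21.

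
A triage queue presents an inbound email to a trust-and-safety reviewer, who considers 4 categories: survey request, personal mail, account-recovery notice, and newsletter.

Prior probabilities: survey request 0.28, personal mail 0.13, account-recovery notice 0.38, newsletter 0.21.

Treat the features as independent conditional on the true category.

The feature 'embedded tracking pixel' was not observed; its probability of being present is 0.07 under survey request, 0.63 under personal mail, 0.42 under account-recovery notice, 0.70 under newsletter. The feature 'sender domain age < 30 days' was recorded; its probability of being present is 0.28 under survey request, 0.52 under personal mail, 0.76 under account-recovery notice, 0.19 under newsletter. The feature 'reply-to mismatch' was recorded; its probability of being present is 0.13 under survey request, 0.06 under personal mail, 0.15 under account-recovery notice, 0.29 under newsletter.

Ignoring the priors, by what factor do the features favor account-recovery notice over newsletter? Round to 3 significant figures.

4.00

Joint likelihood of the feature pattern under each hypothesis (using 1 − P(present | H) for each absent feature):
  account-recovery notice: (1 − 0.42) × 0.76 × 0.15 = 0.06612
  newsletter: (1 − 0.70) × 0.19 × 0.29 = 0.01653
Bayes factor = 0.06612 / 0.01653 ≈ 4.00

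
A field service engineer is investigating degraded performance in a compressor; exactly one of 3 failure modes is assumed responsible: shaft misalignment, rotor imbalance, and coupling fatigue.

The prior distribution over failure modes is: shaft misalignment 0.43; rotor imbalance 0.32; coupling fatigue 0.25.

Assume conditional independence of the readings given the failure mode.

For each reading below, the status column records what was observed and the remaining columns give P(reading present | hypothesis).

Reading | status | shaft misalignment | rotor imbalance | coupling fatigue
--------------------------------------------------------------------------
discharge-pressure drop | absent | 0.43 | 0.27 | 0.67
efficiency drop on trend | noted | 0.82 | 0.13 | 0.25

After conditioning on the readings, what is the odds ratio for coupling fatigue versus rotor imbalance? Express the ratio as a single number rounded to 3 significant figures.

Posterior odds equal prior odds times the likelihood ratio; only the two competing hypotheses matter (using 1 − P(present | H) for each absent reading).
  coupling fatigue: 0.25 × (1 − 0.67) × 0.25 = 0.020625
  rotor imbalance: 0.32 × (1 − 0.27) × 0.13 = 0.030368
Posterior odds = 0.020625 / 0.030368 ≈ 0.679.

0.679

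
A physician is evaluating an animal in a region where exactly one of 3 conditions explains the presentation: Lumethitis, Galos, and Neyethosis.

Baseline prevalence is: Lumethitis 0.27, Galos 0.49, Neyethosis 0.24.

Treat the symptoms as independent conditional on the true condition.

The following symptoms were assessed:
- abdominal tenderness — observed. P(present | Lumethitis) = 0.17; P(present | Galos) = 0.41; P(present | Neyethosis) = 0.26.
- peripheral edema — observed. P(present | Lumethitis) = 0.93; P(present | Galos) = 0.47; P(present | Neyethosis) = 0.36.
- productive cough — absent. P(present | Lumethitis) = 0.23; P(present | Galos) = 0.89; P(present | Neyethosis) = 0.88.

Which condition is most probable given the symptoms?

Lumethitis

Multiply each prior by the joint likelihood of the symptom pattern (using 1 − P(present | H) for each absent symptom):
  Lumethitis: 0.27 × 0.17 × 0.93 × (1 − 0.23) = 0.032869
  Galos: 0.49 × 0.41 × 0.47 × (1 − 0.89) = 0.010387
  Neyethosis: 0.24 × 0.26 × 0.36 × (1 − 0.88) = 0.0026957
The unnormalized weights sum to 0.045951.
P(Lumethitis | evidence) ≈ 0.032869 / 0.045951 ≈ 0.715
P(Galos | evidence) ≈ 0.010387 / 0.045951 ≈ 0.226
P(Neyethosis | evidence) ≈ 0.0026957 / 0.045951 ≈ 0.059
The largest is 0.715, so Lumethitis is most probable.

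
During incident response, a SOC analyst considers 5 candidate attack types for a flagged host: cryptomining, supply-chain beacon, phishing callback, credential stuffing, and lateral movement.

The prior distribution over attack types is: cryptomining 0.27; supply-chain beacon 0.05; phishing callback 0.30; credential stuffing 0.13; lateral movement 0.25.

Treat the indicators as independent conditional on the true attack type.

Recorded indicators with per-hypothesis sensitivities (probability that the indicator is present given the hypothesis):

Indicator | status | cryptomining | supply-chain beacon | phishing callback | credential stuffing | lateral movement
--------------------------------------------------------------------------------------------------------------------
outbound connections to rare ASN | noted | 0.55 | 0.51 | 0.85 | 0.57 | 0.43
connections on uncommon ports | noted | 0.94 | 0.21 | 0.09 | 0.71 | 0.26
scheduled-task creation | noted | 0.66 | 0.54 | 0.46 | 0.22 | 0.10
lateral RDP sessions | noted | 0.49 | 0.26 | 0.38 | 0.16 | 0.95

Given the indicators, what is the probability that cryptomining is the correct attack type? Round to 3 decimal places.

Multiply each prior by the joint likelihood of the indicator pattern:
  cryptomining: 0.27 × 0.55 × 0.94 × 0.66 × 0.49 = 0.045143
  supply-chain beacon: 0.05 × 0.51 × 0.21 × 0.54 × 0.26 = 0.00075184
  phishing callback: 0.30 × 0.85 × 0.09 × 0.46 × 0.38 = 0.0040117
  credential stuffing: 0.13 × 0.57 × 0.71 × 0.22 × 0.16 = 0.0018519
  lateral movement: 0.25 × 0.43 × 0.26 × 0.10 × 0.95 = 0.0026553
The unnormalized weights sum to 0.054414.
P(cryptomining | evidence) = 0.045143 / 0.054414 ≈ 0.830.

0.830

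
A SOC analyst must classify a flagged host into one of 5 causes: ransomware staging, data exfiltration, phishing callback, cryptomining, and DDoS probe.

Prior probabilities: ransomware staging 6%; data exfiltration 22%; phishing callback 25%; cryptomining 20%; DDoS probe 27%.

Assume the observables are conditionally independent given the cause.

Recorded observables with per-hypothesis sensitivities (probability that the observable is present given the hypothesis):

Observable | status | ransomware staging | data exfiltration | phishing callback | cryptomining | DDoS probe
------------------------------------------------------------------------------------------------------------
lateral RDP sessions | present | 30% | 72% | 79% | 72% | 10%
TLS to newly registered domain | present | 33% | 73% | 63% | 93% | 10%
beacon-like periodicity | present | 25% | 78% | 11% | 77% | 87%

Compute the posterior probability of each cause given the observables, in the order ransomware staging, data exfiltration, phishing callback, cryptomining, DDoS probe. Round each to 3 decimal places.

0.007, 0.428, 0.065, 0.489, 0.011

For each hypothesis, the unnormalized posterior weight is prior × product of the observable likelihoods:
  ransomware staging: 0.06 × 0.30 × 0.33 × 0.25 = 0.001485
  data exfiltration: 0.22 × 0.72 × 0.73 × 0.78 = 0.090193
  phishing callback: 0.25 × 0.79 × 0.63 × 0.11 = 0.013687
  cryptomining: 0.20 × 0.72 × 0.93 × 0.77 = 0.10312
  DDoS probe: 0.27 × 0.10 × 0.10 × 0.87 = 0.002349
The unnormalized weights sum to 0.21083.
P(ransomware staging | evidence) = 0.001485 / 0.21083 ≈ 0.007
P(data exfiltration | evidence) = 0.090193 / 0.21083 ≈ 0.428
P(phishing callback | evidence) = 0.013687 / 0.21083 ≈ 0.065
P(cryptomining | evidence) = 0.10312 / 0.21083 ≈ 0.489
P(DDoS probe | evidence) = 0.002349 / 0.21083 ≈ 0.011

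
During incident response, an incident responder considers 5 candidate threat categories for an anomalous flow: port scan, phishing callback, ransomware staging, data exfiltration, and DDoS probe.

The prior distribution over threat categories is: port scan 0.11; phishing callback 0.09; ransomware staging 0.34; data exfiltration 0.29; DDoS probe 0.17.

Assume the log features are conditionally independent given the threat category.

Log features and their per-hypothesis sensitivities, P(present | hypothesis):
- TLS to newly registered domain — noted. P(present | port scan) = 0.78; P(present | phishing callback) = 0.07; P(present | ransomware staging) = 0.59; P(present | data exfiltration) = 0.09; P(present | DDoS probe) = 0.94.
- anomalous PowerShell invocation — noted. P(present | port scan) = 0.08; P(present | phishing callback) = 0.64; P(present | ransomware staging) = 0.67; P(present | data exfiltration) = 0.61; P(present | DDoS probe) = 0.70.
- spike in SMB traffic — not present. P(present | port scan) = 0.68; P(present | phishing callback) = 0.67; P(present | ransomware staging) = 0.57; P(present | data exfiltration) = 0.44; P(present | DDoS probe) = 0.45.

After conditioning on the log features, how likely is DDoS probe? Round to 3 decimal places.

0.467

By Bayes' rule with conditional independence, the unnormalized weight for each hypothesis is prior × ∏ likelihoods (using 1 − P(present | H) for each absent log feature):
  port scan: 0.11 × 0.78 × 0.08 × (1 − 0.68) = 0.0021965
  phishing callback: 0.09 × 0.07 × 0.64 × (1 − 0.67) = 0.0013306
  ransomware staging: 0.34 × 0.59 × 0.67 × (1 − 0.57) = 0.057793
  data exfiltration: 0.29 × 0.09 × 0.61 × (1 − 0.44) = 0.0089158
  DDoS probe: 0.17 × 0.94 × 0.70 × (1 − 0.45) = 0.061523
Normalizing constant Z = 0.0021965 + 0.0013306 + 0.057793 + 0.0089158 + 0.061523 = 0.13176.
P(DDoS probe | evidence) = 0.061523 / 0.13176 ≈ 0.467.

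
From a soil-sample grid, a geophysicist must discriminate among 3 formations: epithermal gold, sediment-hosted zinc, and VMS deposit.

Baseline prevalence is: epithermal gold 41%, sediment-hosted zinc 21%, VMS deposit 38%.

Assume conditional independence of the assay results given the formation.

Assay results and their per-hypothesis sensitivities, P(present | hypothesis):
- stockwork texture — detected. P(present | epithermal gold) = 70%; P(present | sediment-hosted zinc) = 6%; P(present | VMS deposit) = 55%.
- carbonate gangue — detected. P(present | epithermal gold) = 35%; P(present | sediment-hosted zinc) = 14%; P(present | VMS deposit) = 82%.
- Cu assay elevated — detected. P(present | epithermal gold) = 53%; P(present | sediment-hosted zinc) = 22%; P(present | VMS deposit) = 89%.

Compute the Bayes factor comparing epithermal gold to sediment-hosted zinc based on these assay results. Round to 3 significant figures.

70.3

Take the product of per-assay result likelihoods under each hypothesis, then divide.
  epithermal gold: 0.70 × 0.35 × 0.53 = 0.12985
  sediment-hosted zinc: 0.06 × 0.14 × 0.22 = 0.001848
Bayes factor = 0.12985 / 0.001848 ≈ 70.3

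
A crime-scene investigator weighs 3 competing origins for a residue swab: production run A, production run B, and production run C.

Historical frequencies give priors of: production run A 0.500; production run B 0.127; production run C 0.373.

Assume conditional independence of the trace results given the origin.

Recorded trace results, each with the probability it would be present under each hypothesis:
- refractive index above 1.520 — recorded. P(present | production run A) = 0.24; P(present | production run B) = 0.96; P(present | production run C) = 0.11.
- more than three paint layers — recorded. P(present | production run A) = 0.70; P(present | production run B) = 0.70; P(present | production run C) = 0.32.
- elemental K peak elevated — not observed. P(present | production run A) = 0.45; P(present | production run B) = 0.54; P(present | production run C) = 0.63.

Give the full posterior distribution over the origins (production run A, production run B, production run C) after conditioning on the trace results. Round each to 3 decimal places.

Multiply each prior by the joint likelihood of the trace result pattern (using 1 − P(present | H) for each absent trace result):
  production run A: 0.500 × 0.24 × 0.70 × (1 − 0.45) = 0.0462
  production run B: 0.127 × 0.96 × 0.70 × (1 − 0.54) = 0.039258
  production run C: 0.373 × 0.11 × 0.32 × (1 − 0.63) = 0.004858
Normalizing constant Z = 0.0462 + 0.039258 + 0.004858 = 0.090316.
P(production run A | evidence) = 0.0462 / 0.090316 ≈ 0.512
P(production run B | evidence) = 0.039258 / 0.090316 ≈ 0.435
P(production run C | evidence) = 0.004858 / 0.090316 ≈ 0.054

0.512, 0.435, 0.054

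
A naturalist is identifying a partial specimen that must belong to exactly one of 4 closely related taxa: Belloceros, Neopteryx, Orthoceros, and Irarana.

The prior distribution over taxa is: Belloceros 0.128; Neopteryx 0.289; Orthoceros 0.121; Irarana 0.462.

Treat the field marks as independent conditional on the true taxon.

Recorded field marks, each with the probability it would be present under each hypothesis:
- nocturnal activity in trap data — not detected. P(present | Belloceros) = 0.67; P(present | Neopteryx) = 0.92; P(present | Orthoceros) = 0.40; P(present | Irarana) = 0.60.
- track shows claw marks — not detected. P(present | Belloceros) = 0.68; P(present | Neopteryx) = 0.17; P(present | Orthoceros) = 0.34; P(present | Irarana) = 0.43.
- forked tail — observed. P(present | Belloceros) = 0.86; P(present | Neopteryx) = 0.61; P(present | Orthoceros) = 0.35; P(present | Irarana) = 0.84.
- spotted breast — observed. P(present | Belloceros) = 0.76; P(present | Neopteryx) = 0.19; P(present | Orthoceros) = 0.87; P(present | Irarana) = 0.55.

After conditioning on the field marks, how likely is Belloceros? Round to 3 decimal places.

Multiply each prior by the joint likelihood of the field mark pattern (using 1 − P(present | H) for each absent field mark):
  Belloceros: 0.128 × (1 − 0.67) × (1 − 0.68) × 0.86 × 0.76 = 0.0088346
  Neopteryx: 0.289 × (1 − 0.92) × (1 − 0.17) × 0.61 × 0.19 = 0.0022241
  Orthoceros: 0.121 × (1 − 0.40) × (1 − 0.34) × 0.35 × 0.87 = 0.01459
  Irarana: 0.462 × (1 − 0.60) × (1 − 0.43) × 0.84 × 0.55 = 0.048665
Normalizing constant Z = 0.0088346 + 0.0022241 + 0.01459 + 0.048665 = 0.074314.
P(Belloceros | evidence) = 0.0088346 / 0.074314 ≈ 0.119.

0.119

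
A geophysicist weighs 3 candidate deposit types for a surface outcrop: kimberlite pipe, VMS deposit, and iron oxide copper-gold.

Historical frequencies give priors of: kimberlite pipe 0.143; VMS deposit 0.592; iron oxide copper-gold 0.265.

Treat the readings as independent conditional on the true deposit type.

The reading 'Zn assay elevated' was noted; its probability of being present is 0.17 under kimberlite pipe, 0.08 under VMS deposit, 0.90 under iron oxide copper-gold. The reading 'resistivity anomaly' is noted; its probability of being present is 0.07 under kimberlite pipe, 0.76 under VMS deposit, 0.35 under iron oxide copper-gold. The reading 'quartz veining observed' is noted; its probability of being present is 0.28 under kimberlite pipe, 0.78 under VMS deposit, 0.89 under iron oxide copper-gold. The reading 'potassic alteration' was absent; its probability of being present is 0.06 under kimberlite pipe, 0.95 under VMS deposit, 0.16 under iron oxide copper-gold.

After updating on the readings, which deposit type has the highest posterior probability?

iron oxide copper-gold

For each hypothesis, the unnormalized posterior weight is prior × product of the reading likelihoods (using 1 − P(present | H) for each absent reading):
  kimberlite pipe: 0.143 × 0.17 × 0.07 × 0.28 × (1 − 0.06) = 0.00044789
  VMS deposit: 0.592 × 0.08 × 0.76 × 0.78 × (1 − 0.95) = 0.0014038
  iron oxide copper-gold: 0.265 × 0.90 × 0.35 × 0.89 × (1 − 0.16) = 0.062406
Normalizing constant Z = 0.00044789 + 0.0014038 + 0.062406 = 0.064258.
P(kimberlite pipe | evidence) ≈ 0.00044789 / 0.064258 ≈ 0.007
P(VMS deposit | evidence) ≈ 0.0014038 / 0.064258 ≈ 0.022
P(iron oxide copper-gold | evidence) ≈ 0.062406 / 0.064258 ≈ 0.971
The largest is 0.971, so iron oxide copper-gold is most probable.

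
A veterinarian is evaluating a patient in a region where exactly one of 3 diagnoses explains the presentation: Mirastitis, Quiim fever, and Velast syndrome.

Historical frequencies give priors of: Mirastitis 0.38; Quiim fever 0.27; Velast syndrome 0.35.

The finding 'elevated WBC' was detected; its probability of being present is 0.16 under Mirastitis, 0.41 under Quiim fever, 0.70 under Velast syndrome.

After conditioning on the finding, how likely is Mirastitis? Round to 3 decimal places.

Multiply each prior by the likelihood of the finding:
  Mirastitis: 0.38 × 0.16 = 0.0608
  Quiim fever: 0.27 × 0.41 = 0.1107
  Velast syndrome: 0.35 × 0.70 = 0.245
Normalizing constant Z = 0.0608 + 0.1107 + 0.245 = 0.4165.
P(Mirastitis | evidence) = 0.0608 / 0.4165 ≈ 0.146.

0.146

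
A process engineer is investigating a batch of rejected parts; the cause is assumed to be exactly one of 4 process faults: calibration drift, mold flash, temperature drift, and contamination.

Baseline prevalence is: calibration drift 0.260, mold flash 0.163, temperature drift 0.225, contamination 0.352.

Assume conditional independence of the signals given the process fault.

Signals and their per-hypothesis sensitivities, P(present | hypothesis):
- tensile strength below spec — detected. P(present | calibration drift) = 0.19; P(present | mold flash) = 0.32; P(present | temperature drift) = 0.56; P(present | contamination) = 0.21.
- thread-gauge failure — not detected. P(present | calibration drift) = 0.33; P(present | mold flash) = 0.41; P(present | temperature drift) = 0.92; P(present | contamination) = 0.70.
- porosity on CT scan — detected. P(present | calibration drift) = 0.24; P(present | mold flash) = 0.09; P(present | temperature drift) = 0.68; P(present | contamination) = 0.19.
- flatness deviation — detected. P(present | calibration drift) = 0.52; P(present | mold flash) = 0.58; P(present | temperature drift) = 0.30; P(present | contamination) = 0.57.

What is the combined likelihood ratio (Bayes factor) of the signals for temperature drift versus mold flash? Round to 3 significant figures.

Joint likelihood of the signal pattern under each hypothesis (using 1 − P(present | H) for each absent signal):
  temperature drift: 0.56 × (1 − 0.92) × 0.68 × 0.30 = 0.0091392
  mold flash: 0.32 × (1 − 0.41) × 0.09 × 0.58 = 0.0098554
Bayes factor = 0.0091392 / 0.0098554 ≈ 0.927

0.927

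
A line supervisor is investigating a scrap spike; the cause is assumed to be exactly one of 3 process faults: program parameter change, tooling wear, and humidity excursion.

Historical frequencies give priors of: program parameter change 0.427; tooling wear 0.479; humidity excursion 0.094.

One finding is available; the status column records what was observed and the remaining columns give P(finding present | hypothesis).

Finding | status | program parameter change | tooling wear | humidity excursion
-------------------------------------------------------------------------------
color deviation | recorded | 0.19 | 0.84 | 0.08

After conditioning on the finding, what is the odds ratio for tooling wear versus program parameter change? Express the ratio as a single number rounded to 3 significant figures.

Posterior odds equal prior odds times the likelihood ratio; only the two competing hypotheses matter.
  tooling wear: 0.479 × 0.84 = 0.40236
  program parameter change: 0.427 × 0.19 = 0.08113
Odds(tooling wear : program parameter change) = 0.40236 / 0.08113 ≈ 4.96.

4.96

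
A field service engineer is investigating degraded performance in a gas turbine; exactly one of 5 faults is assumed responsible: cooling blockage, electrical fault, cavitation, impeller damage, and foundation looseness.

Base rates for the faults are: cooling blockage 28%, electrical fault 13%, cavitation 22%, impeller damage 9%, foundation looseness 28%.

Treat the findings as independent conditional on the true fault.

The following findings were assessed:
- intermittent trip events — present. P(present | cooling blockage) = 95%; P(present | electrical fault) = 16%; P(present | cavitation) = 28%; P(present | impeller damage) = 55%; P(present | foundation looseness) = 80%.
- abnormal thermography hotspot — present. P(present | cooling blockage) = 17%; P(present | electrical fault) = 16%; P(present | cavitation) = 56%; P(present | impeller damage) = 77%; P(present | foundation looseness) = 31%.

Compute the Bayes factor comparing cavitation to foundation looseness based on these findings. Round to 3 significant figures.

0.632

Joint likelihood of the evidence pattern under each hypothesis:
  cavitation: 0.28 × 0.56 = 0.1568
  foundation looseness: 0.80 × 0.31 = 0.248
Bayes factor = 0.1568 / 0.248 ≈ 0.632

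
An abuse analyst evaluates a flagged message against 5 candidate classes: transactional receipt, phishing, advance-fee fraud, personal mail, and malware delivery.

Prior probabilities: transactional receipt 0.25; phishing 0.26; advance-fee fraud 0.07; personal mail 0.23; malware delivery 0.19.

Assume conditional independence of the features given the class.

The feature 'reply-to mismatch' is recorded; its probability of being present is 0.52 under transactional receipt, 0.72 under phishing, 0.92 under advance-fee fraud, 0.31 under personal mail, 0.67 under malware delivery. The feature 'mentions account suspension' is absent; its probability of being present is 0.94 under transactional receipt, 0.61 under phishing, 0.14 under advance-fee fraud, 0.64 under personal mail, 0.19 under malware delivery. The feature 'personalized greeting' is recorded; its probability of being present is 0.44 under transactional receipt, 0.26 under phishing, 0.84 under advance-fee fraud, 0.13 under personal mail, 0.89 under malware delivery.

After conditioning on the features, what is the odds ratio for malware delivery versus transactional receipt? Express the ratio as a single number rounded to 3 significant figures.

Posterior odds equal prior odds times the likelihood ratio; only the two competing hypotheses matter (using 1 − P(present | H) for each absent feature).
  malware delivery: 0.19 × 0.67 × (1 − 0.19) × 0.89 = 0.091771
  transactional receipt: 0.25 × 0.52 × (1 − 0.94) × 0.44 = 0.003432
Odds(malware delivery : transactional receipt) = 0.091771 / 0.003432 ≈ 26.7.

26.7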